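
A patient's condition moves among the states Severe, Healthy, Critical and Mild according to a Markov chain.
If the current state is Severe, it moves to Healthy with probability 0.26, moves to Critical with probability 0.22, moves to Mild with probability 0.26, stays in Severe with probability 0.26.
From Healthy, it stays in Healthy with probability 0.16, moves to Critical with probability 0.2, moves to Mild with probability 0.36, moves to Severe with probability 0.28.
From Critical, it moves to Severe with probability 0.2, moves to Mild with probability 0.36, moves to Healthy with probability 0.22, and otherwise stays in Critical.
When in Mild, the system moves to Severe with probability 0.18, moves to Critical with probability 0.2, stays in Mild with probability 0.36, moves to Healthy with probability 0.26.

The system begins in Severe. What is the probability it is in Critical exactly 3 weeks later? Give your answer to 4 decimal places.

Propagate the distribution vector 3 weeks from Severe.
After 0 weeks: (1.0000, 0.0000, 0.0000, 0.0000)
After 1 week: (0.2600, 0.2600, 0.2200, 0.2600)
After 2 weeks: (0.2312, 0.2252, 0.2096, 0.3340)
After 3 weeks: (0.2252, 0.2291, 0.2088, 0.3369)
P(in Critical after 3 weeks) = 0.2088

0.2088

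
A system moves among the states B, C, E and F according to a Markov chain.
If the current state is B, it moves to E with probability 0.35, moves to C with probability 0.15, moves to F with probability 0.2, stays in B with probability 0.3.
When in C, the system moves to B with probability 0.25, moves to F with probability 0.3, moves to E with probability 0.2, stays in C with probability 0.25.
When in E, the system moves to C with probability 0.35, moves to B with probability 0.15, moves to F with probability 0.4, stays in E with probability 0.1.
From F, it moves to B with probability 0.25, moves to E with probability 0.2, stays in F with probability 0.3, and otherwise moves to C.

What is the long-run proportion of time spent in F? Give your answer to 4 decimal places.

0.2974

Let the stationary distribution be π with π = πP and π_1 + π_2 + π_3 + π_4 = 1.
π_1 = 0.3·π_1 + 0.25·π_2 + 0.15·π_3 + 0.25·π_4
π_2 = 0.15·π_1 + 0.25·π_2 + 0.35·π_3 + 0.25·π_4
π_3 = 0.35·π_1 + 0.2·π_2 + 0.1·π_3 + 0.2·π_4
Solving with the normalization constraint gives π = (0.2406, 0.2474, 0.2146, 0.2974).
So the stationary probability of F is 0.2974.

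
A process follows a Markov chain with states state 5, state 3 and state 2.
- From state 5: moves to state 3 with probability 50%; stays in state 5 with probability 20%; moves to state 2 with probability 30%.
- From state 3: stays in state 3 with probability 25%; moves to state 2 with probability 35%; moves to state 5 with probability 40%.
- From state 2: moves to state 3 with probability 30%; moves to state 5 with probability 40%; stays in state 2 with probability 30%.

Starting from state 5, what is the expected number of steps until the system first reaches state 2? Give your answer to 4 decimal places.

Let t(s) be the expected number of steps to first reach state 2 from state s, with t(state 2) = 0. Conditioning on the first step:
t(state 5) = 1 + 0.2·t(state 5) + 0.5·t(state 3)
t(state 3) = 1 + 0.4·t(state 5) + 0.25·t(state 3)
Solving: t(state 5) = 3.1250, t(state 3) = 3.0000.
Expected steps from state 5 to state 2: 3.1250.

3.1250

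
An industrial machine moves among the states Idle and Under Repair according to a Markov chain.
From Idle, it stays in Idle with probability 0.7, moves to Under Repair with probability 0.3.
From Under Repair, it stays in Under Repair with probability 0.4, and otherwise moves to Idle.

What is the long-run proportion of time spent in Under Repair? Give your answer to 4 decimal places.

0.3333

Let the stationary distribution be π with π = πP and π_1 + π_2 = 1.
π_1 = 0.7·π_1 + 0.6·π_2
Solving with the normalization constraint gives π = (0.6667, 0.3333).
So the stationary probability of Under Repair is 0.3333.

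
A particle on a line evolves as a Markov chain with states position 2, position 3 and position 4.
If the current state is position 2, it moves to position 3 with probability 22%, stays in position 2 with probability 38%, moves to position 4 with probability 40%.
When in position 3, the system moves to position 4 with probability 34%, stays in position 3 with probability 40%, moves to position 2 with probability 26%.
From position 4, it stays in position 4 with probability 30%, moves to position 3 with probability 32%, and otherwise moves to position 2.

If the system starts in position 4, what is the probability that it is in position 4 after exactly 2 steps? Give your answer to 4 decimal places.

Sum over the intermediate state after 1 step:
P = P(position 4→position 2)·P(position 2→position 4) + P(position 4→position 3)·P(position 3→position 4) + P(position 4→position 4)·P(position 4→position 4)
  = 0.38×0.4 + 0.32×0.34 + 0.3×0.3
  = 0.1520 + 0.1088 + 0.0900 = 0.3508

0.3508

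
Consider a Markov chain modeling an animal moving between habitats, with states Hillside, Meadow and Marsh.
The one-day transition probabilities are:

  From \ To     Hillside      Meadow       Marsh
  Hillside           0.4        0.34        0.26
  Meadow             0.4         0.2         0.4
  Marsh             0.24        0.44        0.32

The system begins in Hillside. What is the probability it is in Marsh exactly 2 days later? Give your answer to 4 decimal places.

0.3232

Sum over the intermediate state after 1 day:
P = P(Hillside→Hillside)·P(Hillside→Marsh) + P(Hillside→Meadow)·P(Meadow→Marsh) + P(Hillside→Marsh)·P(Marsh→Marsh)
  = 0.4×0.26 + 0.34×0.4 + 0.26×0.32
  = 0.1040 + 0.1360 + 0.0832 = 0.3232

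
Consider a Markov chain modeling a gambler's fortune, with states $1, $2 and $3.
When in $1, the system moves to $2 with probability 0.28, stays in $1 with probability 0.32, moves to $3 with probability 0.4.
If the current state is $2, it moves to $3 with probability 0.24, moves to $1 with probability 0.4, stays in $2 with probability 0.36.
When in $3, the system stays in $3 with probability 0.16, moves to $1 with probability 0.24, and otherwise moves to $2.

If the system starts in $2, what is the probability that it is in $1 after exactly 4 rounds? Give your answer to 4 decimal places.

0.3306

Propagate the distribution vector 4 rounds from $2.
After 0 rounds: (0.0000, 1.0000, 0.0000)
After 1 round: (0.4000, 0.3600, 0.2400)
After 2 rounds: (0.3296, 0.3856, 0.2848)
After 3 rounds: (0.3281, 0.4020, 0.2700)
After 4 rounds: (0.3306, 0.3985, 0.2709)
P(in $1 after 4 rounds) = 0.3306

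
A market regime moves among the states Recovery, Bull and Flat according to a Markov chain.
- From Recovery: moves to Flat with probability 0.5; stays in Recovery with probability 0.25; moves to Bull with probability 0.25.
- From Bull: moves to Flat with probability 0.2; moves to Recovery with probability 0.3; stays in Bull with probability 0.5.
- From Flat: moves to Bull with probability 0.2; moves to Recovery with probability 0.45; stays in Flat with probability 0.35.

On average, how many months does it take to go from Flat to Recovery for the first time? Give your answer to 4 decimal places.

2.4561

Let t(s) be the expected number of months to first reach Recovery from state s, with t(Recovery) = 0. Conditioning on the first month:
t(Bull) = 1 + 0.5·t(Bull) + 0.2·t(Flat)
t(Flat) = 1 + 0.2·t(Bull) + 0.35·t(Flat)
Solving: t(Bull) = 2.9825, t(Flat) = 2.4561.
Expected months from Flat to Recovery: 2.4561.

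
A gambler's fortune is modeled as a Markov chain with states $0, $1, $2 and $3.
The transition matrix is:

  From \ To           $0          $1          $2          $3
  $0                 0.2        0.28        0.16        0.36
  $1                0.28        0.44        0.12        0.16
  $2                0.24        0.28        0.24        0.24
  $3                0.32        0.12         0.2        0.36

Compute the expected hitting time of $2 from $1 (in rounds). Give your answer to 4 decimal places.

Let t(s) be the expected number of rounds to first reach $2 from state s, with t($2) = 0. Conditioning on the first round:
t($0) = 1 + 0.2·t($0) + 0.28·t($1) + 0.36·t($3)
t($1) = 1 + 0.28·t($0) + 0.44·t($1) + 0.16·t($3)
t($3) = 1 + 0.32·t($0) + 0.12·t($1) + 0.36·t($3)
Solving: t($0) = 6.2039, t($1) = 6.5725, t($3) = 5.8968.
Expected rounds from $1 to $2: 6.5725.

6.5725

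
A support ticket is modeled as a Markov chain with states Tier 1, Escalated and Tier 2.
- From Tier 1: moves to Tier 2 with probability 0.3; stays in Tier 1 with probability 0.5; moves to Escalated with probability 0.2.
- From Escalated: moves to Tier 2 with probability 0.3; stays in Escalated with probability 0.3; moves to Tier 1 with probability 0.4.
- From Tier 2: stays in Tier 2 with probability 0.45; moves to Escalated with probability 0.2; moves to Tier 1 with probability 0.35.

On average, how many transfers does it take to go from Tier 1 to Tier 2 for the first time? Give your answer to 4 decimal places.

3.3333

Let t(s) be the expected number of transfers to first reach Tier 2 from state s, with t(Tier 2) = 0. Conditioning on the first transfer:
t(Tier 1) = 1 + 0.5·t(Tier 1) + 0.2·t(Escalated)
t(Escalated) = 1 + 0.4·t(Tier 1) + 0.3·t(Escalated)
Solving: t(Tier 1) = 3.3333, t(Escalated) = 3.3333.
Expected transfers from Tier 1 to Tier 2: 3.3333.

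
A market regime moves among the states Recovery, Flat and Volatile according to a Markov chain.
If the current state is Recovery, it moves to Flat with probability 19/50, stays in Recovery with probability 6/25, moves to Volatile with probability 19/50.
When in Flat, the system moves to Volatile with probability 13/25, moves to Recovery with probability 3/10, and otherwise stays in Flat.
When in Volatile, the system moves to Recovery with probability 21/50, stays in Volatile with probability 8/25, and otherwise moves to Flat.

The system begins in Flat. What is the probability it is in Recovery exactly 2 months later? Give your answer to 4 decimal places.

Sum over the intermediate state after 1 month:
P = P(Flat→Recovery)·P(Recovery→Recovery) + P(Flat→Flat)·P(Flat→Recovery) + P(Flat→Volatile)·P(Volatile→Recovery)
  = 0.3×0.24 + 0.18×0.3 + 0.52×0.42
  = 0.0720 + 0.0540 + 0.2184 = 0.3444

0.3444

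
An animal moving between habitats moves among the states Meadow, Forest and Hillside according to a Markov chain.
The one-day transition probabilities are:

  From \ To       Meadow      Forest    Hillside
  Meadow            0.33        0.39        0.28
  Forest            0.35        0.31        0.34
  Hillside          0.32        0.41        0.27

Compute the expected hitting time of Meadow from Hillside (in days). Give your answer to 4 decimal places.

Let t(s) be the expected number of days to first reach Meadow from state s, with t(Meadow) = 0. Conditioning on the first day:
t(Forest) = 1 + 0.31·t(Forest) + 0.34·t(Hillside)
t(Hillside) = 1 + 0.41·t(Forest) + 0.27·t(Hillside)
Solving: t(Forest) = 2.9371, t(Hillside) = 3.0195.
Expected days from Hillside to Meadow: 3.0195.

3.0195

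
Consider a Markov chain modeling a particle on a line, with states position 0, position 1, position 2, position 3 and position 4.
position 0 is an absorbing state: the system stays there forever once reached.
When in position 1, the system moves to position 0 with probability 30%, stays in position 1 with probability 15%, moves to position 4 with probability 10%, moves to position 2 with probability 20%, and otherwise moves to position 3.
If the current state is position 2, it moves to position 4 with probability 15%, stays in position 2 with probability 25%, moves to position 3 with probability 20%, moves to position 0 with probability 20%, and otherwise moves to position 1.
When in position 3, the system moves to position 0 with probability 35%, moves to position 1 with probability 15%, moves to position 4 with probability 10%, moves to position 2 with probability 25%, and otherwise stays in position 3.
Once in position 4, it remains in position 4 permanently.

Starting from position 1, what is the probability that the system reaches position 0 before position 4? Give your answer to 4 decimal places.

Let h(s) be the probability of absorption at position 0 starting from transient state s. Then h(position 0) = 1 and h(position 4) = 0. By first-step analysis:
h(position 1) = 0.3·1 + 0.15·h(position 1) + 0.2·h(position 2) + 0.25·h(position 3) + 0.1·0
h(position 2) = 0.2·1 + 0.2·h(position 1) + 0.25·h(position 2) + 0.2·h(position 3) + 0.15·0
h(position 3) = 0.35·1 + 0.15·h(position 1) + 0.25·h(position 2) + 0.15·h(position 3) + 0.1·0
Solving: h(position 1) = 0.7221, h(position 2) = 0.6543, h(position 3) = 0.7316.
Starting from position 1, the probability is 0.7221.

0.7221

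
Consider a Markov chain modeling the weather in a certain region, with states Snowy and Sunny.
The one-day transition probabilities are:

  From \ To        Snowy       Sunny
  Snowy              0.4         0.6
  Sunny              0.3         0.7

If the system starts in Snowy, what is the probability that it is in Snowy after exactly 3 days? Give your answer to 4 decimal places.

Propagate the distribution vector 3 days from Snowy.
After 0 days: (1.0000, 0.0000)
After 1 day: (0.4000, 0.6000)
After 2 days: (0.3400, 0.6600)
After 3 days: (0.3340, 0.6660)
P(in Snowy after 3 days) = 0.3340

0.3340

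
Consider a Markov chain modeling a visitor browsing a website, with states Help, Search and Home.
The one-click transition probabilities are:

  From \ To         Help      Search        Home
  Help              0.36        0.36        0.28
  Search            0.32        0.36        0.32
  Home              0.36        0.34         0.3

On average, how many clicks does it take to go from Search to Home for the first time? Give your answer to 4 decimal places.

3.2609

Let t(s) be the expected number of clicks to first reach Home from state s, with t(Home) = 0. Conditioning on the first click:
t(Help) = 1 + 0.36·t(Help) + 0.36·t(Search)
t(Search) = 1 + 0.32·t(Help) + 0.36·t(Search)
Solving: t(Help) = 3.3967, t(Search) = 3.2609.
Expected clicks from Search to Home: 3.2609.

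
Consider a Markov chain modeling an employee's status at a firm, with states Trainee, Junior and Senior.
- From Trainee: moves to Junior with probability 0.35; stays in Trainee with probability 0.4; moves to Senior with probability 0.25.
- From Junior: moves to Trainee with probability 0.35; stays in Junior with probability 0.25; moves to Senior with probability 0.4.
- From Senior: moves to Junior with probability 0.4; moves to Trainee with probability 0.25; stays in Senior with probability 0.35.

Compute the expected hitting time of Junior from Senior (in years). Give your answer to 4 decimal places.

Let t(s) be the expected number of years to first reach Junior from state s, with t(Junior) = 0. Conditioning on the first year:
t(Trainee) = 1 + 0.4·t(Trainee) + 0.25·t(Senior)
t(Senior) = 1 + 0.25·t(Trainee) + 0.35·t(Senior)
Solving: t(Trainee) = 2.7481, t(Senior) = 2.5954.
Expected years from Senior to Junior: 2.5954.

2.5954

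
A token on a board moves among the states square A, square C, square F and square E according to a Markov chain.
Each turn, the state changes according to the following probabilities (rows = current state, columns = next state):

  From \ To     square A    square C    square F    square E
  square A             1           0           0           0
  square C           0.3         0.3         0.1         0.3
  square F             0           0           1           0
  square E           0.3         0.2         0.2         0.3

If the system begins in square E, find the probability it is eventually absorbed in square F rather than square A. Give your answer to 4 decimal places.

Let h(s) be the probability of absorption at square F starting from transient state s. Then h(square F) = 1 and h(square A) = 0. By first-step analysis:
h(square C) = 0.3·0 + 0.3·h(square C) + 0.1·1 + 0.3·h(square E)
h(square E) = 0.3·0 + 0.2·h(square C) + 0.2·1 + 0.3·h(square E)
Solving: h(square C) = 0.3023, h(square E) = 0.3721.
Starting from square E, the probability is 0.3721.

0.3721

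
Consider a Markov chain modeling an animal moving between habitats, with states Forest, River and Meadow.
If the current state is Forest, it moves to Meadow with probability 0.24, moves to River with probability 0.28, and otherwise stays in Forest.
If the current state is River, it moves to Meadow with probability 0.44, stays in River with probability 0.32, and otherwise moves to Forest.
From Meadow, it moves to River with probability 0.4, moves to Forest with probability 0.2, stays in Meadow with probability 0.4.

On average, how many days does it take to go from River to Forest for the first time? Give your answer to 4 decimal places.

Let t(s) be the expected number of days to first reach Forest from state s, with t(Forest) = 0. Conditioning on the first day:
t(River) = 1 + 0.32·t(River) + 0.44·t(Meadow)
t(Meadow) = 1 + 0.4·t(River) + 0.4·t(Meadow)
Solving: t(River) = 4.4828, t(Meadow) = 4.6552.
Expected days from River to Forest: 4.4828.

4.4828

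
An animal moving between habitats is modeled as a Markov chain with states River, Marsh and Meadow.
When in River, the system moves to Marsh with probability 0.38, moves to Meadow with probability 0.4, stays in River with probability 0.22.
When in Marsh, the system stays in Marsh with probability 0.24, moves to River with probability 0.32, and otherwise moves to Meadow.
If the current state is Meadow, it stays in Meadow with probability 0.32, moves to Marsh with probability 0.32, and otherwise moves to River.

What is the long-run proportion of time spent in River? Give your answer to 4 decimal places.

Let the stationary distribution be π with π = πP and π_1 + π_2 + π_3 = 1.
π_1 = 0.22·π_1 + 0.32·π_2 + 0.36·π_3
π_2 = 0.38·π_1 + 0.24·π_2 + 0.32·π_3
Solving with the normalization constraint gives π = (0.3048, 0.3132, 0.3820).
So the stationary probability of River is 0.3048.

0.3048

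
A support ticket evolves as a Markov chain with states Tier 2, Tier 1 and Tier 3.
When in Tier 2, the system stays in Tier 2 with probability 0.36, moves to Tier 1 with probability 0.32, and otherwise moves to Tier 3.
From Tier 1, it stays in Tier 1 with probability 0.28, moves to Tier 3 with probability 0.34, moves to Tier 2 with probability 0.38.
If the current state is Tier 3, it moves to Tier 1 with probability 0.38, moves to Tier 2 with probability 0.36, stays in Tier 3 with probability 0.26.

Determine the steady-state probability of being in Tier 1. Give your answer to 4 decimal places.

0.3255

Let the stationary distribution be π with π = πP and π_1 + π_2 + π_3 = 1.
π_1 = 0.36·π_1 + 0.38·π_2 + 0.36·π_3
π_2 = 0.32·π_1 + 0.28·π_2 + 0.38·π_3
Solving with the normalization constraint gives π = (0.3665, 0.3255, 0.3080).
So the stationary probability of Tier 1 is 0.3255.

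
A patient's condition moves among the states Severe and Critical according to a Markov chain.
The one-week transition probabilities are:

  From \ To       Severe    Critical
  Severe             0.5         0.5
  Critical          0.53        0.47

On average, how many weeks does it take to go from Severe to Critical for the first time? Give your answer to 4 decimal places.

2.0000

Let t(s) be the expected number of weeks to first reach Critical from state s, with t(Critical) = 0. Conditioning on the first week:
t(Severe) = 1 + 0.5·t(Severe)
Solving: t(Severe) = 2.0000.
Expected weeks from Severe to Critical: 2.0000.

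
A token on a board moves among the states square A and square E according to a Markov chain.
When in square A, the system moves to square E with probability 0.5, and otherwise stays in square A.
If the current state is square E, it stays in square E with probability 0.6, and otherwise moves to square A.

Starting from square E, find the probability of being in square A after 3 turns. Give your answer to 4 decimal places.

0.4440

Propagate the distribution vector 3 turns from square E.
After 0 turns: (0.0000, 1.0000)
After 1 turn: (0.4000, 0.6000)
After 2 turns: (0.4400, 0.5600)
After 3 turns: (0.4440, 0.5560)
P(in square A after 3 turns) = 0.4440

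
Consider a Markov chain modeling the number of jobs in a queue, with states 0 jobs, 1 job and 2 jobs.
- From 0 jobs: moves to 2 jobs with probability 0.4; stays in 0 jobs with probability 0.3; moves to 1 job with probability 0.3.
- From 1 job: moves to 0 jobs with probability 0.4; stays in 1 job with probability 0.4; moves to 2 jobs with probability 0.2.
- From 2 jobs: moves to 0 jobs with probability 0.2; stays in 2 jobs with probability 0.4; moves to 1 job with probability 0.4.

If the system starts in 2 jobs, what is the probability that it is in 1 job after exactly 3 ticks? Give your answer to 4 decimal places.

0.3700

Propagate the distribution vector 3 ticks from 2 jobs.
After 0 ticks: (0.0000, 0.0000, 1.0000)
After 1 tick: (0.2000, 0.4000, 0.4000)
After 2 ticks: (0.3000, 0.3800, 0.3200)
After 3 ticks: (0.3060, 0.3700, 0.3240)
P(in 1 job after 3 ticks) = 0.3700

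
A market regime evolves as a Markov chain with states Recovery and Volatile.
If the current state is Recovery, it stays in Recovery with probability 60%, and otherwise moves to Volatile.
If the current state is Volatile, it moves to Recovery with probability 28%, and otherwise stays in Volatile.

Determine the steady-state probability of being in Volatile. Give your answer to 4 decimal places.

Let the stationary distribution be π with π = πP and π_1 + π_2 = 1.
π_1 = 0.6·π_1 + 0.28·π_2
Solving with the normalization constraint gives π = (0.4118, 0.5882).
So the stationary probability of Volatile is 0.5882.

0.5882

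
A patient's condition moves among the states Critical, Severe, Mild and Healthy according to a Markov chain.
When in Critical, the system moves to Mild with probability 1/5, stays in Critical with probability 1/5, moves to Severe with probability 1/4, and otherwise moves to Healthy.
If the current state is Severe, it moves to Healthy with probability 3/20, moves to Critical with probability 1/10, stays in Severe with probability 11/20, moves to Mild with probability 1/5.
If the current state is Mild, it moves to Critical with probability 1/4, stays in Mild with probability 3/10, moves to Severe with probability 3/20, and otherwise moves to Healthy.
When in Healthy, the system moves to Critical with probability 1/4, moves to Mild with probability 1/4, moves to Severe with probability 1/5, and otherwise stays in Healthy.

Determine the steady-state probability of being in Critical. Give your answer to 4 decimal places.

0.1946

Let the stationary distribution be π with π = πP and π_1 + π_2 + π_3 + π_4 = 1.
π_1 = 0.2·π_1 + 0.1·π_2 + 0.25·π_3 + 0.25·π_4
π_2 = 0.25·π_1 + 0.55·π_2 + 0.15·π_3 + 0.2·π_4
π_3 = 0.2·π_1 + 0.2·π_2 + 0.3·π_3 + 0.25·π_4
Solving with the normalization constraint gives π = (0.1946, 0.3044, 0.2369, 0.2641).
So the stationary probability of Critical is 0.1946.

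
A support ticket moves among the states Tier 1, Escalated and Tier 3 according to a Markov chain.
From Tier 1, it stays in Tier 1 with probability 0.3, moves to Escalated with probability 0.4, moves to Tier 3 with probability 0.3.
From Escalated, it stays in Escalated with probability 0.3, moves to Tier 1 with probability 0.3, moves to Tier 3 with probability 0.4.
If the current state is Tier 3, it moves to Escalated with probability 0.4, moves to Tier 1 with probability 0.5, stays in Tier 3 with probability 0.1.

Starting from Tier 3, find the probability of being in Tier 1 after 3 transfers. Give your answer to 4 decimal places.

0.3640

Propagate the distribution vector 3 transfers from Tier 3.
After 0 transfers: (0.0000, 0.0000, 1.0000)
After 1 transfer: (0.5000, 0.4000, 0.1000)
After 2 transfers: (0.3200, 0.3600, 0.3200)
After 3 transfers: (0.3640, 0.3640, 0.2720)
P(in Tier 1 after 3 transfers) = 0.3640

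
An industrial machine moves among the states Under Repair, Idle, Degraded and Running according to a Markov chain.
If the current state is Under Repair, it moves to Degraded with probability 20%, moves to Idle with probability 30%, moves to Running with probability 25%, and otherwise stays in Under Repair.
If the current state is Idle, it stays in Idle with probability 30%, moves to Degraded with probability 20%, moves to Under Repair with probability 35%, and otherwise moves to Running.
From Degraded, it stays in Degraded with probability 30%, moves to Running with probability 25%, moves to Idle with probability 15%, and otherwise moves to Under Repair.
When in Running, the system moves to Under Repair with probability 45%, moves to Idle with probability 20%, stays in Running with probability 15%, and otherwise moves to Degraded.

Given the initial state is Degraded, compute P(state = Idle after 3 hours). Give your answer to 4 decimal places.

Propagate the distribution vector 3 hours from Degraded.
After 0 hours: (0.0000, 0.0000, 1.0000, 0.0000)
After 1 hour: (0.3000, 0.1500, 0.3000, 0.2500)
After 2 hours: (0.3300, 0.2300, 0.2300, 0.2100)
After 3 hours: (0.3265, 0.2445, 0.2230, 0.2060)
P(in Idle after 3 hours) = 0.2445

0.2445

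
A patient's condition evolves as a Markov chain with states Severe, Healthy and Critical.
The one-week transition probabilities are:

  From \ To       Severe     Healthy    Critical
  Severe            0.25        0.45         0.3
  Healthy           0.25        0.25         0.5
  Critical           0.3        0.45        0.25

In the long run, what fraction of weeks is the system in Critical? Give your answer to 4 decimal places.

Let the stationary distribution be π with π = πP and π_1 + π_2 + π_3 = 1.
π_1 = 0.25·π_1 + 0.25·π_2 + 0.3·π_3
π_2 = 0.45·π_1 + 0.25·π_2 + 0.45·π_3
Solving with the normalization constraint gives π = (0.2679, 0.3750, 0.3571).
So the stationary probability of Critical is 0.3571.

0.3571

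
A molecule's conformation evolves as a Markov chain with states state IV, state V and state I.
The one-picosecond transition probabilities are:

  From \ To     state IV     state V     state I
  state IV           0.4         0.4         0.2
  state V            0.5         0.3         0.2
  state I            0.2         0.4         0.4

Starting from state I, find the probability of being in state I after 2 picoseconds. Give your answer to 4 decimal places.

0.2800

Sum over the intermediate state after 1 picosecond:
P = P(state I→state IV)·P(state IV→state I) + P(state I→state V)·P(state V→state I) + P(state I→state I)·P(state I→state I)
  = 0.2×0.2 + 0.4×0.2 + 0.4×0.4
  = 0.0400 + 0.0800 + 0.1600 = 0.2800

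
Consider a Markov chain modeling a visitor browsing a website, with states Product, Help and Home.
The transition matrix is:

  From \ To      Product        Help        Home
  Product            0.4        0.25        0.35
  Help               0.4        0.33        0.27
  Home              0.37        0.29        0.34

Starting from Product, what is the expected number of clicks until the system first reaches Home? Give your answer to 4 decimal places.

Let t(s) be the expected number of clicks to first reach Home from state s, with t(Home) = 0. Conditioning on the first click:
t(Product) = 1 + 0.4·t(Product) + 0.25·t(Help)
t(Help) = 1 + 0.4·t(Product) + 0.33·t(Help)
Solving: t(Product) = 3.0464, t(Help) = 3.3113.
Expected clicks from Product to Home: 3.0464.

3.0464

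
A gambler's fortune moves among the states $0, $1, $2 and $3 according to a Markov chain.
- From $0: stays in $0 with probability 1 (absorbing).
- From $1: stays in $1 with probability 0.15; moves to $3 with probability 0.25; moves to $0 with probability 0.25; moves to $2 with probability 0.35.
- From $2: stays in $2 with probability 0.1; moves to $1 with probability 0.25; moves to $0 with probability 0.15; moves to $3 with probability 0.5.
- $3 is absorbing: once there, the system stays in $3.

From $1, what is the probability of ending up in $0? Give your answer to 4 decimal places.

Let h(s) be the probability of absorption at $0 starting from transient state s. Then h($0) = 1 and h($3) = 0. By first-step analysis:
h($1) = 0.25·1 + 0.15·h($1) + 0.35·h($2) + 0.25·0
h($2) = 0.15·1 + 0.25·h($1) + 0.1·h($2) + 0.5·0
Solving: h($1) = 0.4096, h($2) = 0.2804.
Starting from $1, the probability is 0.4096.

0.4096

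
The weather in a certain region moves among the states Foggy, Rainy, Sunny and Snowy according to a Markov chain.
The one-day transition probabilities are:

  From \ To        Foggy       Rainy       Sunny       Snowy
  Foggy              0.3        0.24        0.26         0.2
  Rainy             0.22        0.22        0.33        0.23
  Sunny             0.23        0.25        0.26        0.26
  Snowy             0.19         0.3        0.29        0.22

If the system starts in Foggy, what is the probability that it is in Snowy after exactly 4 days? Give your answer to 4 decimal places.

0.2292

Propagate the distribution vector 4 days from Foggy.
After 0 days: (1.0000, 0.0000, 0.0000, 0.0000)
After 1 day: (0.3000, 0.2400, 0.2600, 0.2000)
After 2 days: (0.2406, 0.2498, 0.2828, 0.2268)
After 3 days: (0.2353, 0.2514, 0.2843, 0.2290)
After 4 days: (0.2348, 0.2516, 0.2845, 0.2292)
P(in Snowy after 4 days) = 0.2292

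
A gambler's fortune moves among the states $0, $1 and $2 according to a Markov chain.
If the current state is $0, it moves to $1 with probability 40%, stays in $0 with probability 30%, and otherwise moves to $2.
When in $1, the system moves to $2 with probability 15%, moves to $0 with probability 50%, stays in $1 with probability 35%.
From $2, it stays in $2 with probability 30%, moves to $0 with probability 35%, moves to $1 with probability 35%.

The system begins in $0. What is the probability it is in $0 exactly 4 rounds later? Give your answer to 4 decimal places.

Propagate the distribution vector 4 rounds from $0.
After 0 rounds: (1.0000, 0.0000, 0.0000)
After 1 round: (0.3000, 0.4000, 0.3000)
After 2 rounds: (0.3950, 0.3650, 0.2400)
After 3 rounds: (0.3850, 0.3698, 0.2453)
After 4 rounds: (0.3862, 0.3693, 0.2445)
P(in $0 after 4 rounds) = 0.3862

0.3862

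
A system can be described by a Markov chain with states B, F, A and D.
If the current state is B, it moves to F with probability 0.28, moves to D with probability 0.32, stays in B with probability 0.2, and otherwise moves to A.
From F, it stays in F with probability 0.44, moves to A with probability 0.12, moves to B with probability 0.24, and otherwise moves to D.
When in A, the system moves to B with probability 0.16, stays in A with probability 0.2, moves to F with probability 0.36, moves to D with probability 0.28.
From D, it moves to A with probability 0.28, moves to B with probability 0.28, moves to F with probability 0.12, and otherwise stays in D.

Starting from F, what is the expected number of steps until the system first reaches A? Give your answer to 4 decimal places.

Let t(s) be the expected number of steps to first reach A from state s, with t(A) = 0. Conditioning on the first step:
t(B) = 1 + 0.2·t(B) + 0.28·t(F) + 0.32·t(D)
t(F) = 1 + 0.24·t(B) + 0.44·t(F) + 0.2·t(D)
t(D) = 1 + 0.28·t(B) + 0.12·t(F) + 0.32·t(D)
Solving: t(B) = 4.9845, t(F) = 5.5286, t(D) = 4.4986.
Expected steps from F to A: 5.5286.

5.5286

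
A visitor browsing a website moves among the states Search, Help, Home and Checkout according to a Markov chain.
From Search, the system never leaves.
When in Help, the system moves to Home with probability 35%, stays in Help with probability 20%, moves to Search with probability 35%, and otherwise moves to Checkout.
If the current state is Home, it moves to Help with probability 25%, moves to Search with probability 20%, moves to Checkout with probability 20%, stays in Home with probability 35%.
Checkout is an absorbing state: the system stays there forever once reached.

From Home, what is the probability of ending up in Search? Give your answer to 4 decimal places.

Let h(s) be the probability of absorption at Search starting from transient state s. Then h(Search) = 1 and h(Checkout) = 0. By first-step analysis:
h(Help) = 0.35·1 + 0.2·h(Help) + 0.35·h(Home) + 0.1·0
h(Home) = 0.2·1 + 0.25·h(Help) + 0.35·h(Home) + 0.2·0
Solving: h(Help) = 0.6879, h(Home) = 0.5723.
Starting from Home, the probability is 0.5723.

0.5723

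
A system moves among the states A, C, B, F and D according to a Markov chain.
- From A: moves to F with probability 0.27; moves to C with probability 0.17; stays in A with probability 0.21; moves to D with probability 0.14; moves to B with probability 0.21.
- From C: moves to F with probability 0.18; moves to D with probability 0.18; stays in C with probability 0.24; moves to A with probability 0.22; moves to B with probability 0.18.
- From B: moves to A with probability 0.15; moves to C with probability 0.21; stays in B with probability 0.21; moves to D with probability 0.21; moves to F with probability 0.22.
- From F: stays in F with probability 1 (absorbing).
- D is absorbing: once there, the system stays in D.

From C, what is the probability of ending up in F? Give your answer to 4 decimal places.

0.5372

Let h(s) be the probability of absorption at F starting from transient state s. Then h(F) = 1 and h(D) = 0. By first-step analysis:
h(A) = 0.21·h(A) + 0.17·h(C) + 0.21·h(B) + 0.27·1 + 0.14·0
h(C) = 0.22·h(A) + 0.24·h(C) + 0.18·h(B) + 0.18·1 + 0.18·0
h(B) = 0.15·h(A) + 0.21·h(C) + 0.21·h(B) + 0.22·1 + 0.21·0
Solving: h(A) = 0.5996, h(C) = 0.5372, h(B) = 0.5351.
Starting from C, the probability is 0.5372.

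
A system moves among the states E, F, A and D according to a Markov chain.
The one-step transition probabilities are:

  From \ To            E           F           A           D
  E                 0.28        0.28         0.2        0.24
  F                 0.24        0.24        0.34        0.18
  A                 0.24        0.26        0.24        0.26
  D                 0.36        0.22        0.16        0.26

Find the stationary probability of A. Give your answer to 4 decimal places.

0.2352

Let the stationary distribution be π with π = πP and π_1 + π_2 + π_3 + π_4 = 1.
π_1 = 0.28·π_1 + 0.24·π_2 + 0.24·π_3 + 0.36·π_4
π_2 = 0.28·π_1 + 0.24·π_2 + 0.26·π_3 + 0.22·π_4
π_3 = 0.2·π_1 + 0.34·π_2 + 0.24·π_3 + 0.16·π_4
Solving with the normalization constraint gives π = (0.2793, 0.2512, 0.2352, 0.2343).
So the stationary probability of A is 0.2352.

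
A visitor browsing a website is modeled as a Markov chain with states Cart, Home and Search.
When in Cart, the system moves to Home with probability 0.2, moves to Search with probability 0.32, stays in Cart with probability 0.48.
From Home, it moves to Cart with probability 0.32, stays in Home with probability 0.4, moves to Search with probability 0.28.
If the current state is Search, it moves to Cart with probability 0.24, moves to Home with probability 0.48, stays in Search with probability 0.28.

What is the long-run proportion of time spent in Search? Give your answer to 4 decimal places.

Let the stationary distribution be π with π = πP and π_1 + π_2 + π_3 = 1.
π_1 = 0.48·π_1 + 0.32·π_2 + 0.24·π_3
π_2 = 0.2·π_1 + 0.4·π_2 + 0.48·π_3
Solving with the normalization constraint gives π = (0.3529, 0.3529, 0.2941).
So the stationary probability of Search is 0.2941.

0.2941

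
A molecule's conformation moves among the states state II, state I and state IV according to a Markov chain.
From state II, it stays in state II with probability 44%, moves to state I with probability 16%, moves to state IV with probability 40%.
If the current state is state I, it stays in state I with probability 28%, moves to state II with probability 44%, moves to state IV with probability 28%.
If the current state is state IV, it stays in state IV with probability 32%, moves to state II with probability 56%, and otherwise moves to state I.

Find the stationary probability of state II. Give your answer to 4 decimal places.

0.4822

Let the stationary distribution be π with π = πP and π_1 + π_2 + π_3 = 1.
π_1 = 0.44·π_1 + 0.44·π_2 + 0.56·π_3
π_2 = 0.16·π_1 + 0.28·π_2 + 0.12·π_3
Solving with the normalization constraint gives π = (0.4822, 0.1658, 0.3519).
So the stationary probability of state II is 0.4822.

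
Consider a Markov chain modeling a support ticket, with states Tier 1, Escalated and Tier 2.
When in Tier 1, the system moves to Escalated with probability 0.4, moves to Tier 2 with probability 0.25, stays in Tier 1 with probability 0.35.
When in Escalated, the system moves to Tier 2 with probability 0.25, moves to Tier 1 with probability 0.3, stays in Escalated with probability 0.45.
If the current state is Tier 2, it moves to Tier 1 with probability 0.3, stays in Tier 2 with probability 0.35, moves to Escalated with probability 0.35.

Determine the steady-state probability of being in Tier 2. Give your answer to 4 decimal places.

0.2778

Let the stationary distribution be π with π = πP and π_1 + π_2 + π_3 = 1.
π_1 = 0.35·π_1 + 0.3·π_2 + 0.3·π_3
π_2 = 0.4·π_1 + 0.45·π_2 + 0.35·π_3
Solving with the normalization constraint gives π = (0.3158, 0.4064, 0.2778).
So the stationary probability of Tier 2 is 0.2778.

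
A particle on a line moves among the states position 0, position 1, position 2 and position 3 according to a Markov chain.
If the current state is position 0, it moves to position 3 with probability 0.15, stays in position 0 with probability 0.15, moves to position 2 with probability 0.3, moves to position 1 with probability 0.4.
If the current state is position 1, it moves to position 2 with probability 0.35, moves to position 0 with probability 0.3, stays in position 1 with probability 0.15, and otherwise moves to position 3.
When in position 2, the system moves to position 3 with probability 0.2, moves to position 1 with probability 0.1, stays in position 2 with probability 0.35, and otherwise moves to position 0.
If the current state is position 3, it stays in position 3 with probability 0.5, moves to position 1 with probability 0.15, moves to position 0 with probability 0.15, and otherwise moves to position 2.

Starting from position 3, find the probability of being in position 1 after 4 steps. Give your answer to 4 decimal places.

Propagate the distribution vector 4 steps from position 3.
After 0 steps: (0.0000, 0.0000, 0.0000, 1.0000)
After 1 step: (0.1500, 0.1500, 0.2000, 0.5000)
After 2 steps: (0.2125, 0.1775, 0.2675, 0.3425)
After 3 steps: (0.2301, 0.1898, 0.2880, 0.2921)
After 4 steps: (0.2361, 0.1931, 0.2947, 0.2761)
P(in position 1 after 4 steps) = 0.1931

0.1931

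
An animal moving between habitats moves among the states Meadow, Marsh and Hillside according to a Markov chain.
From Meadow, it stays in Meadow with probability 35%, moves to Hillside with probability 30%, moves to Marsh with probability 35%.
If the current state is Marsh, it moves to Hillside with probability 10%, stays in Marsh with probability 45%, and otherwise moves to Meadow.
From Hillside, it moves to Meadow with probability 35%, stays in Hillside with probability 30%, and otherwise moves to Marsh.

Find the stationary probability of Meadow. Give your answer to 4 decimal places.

Let the stationary distribution be π with π = πP and π_1 + π_2 + π_3 = 1.
π_1 = 0.35·π_1 + 0.45·π_2 + 0.35·π_3
π_2 = 0.35·π_1 + 0.45·π_2 + 0.35·π_3
Solving with the normalization constraint gives π = (0.3889, 0.3889, 0.2222).
So the stationary probability of Meadow is 0.3889.

0.3889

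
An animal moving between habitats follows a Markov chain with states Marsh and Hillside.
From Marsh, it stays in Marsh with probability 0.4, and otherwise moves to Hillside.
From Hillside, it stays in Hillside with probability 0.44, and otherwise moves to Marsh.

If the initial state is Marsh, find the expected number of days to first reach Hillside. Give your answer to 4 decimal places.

1.6667

Let t(s) be the expected number of days to first reach Hillside from state s, with t(Hillside) = 0. Conditioning on the first day:
t(Marsh) = 1 + 0.4·t(Marsh)
Solving: t(Marsh) = 1.6667.
Expected days from Marsh to Hillside: 1.6667.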